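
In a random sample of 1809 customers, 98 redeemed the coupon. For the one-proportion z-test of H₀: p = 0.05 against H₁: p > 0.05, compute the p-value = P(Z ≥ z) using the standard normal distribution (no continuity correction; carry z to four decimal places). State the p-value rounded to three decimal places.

With x = 98 successes in n = 1809, p̂ = 0.05417.
Under H₀, SE = √(p₀(1−p₀)/n) = √(0.05·0.95/1809) = √0.000026258 = 0.005124.
z = (p̂ − p₀)/SE = (98/1809 − 0.05)/0.005124 ≈ 0.8145.
p-value = P(Z ≥ z) with z = 0.8145 → 0.208.

p-value = 0.208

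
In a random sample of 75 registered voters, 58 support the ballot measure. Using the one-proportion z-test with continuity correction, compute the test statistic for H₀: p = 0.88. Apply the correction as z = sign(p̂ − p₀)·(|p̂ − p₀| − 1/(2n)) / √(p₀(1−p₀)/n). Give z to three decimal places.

With x = 58 successes in n = 75, p̂ = 0.77333. p̂ − p₀ = -0.106667.
Continuity correction 1/(2n) = 1/150 = 0.006667.
Corrected numerator: |-0.106667| − 0.006667 = 0.100000.
SE₀ = √(0.88·0.12/75) = 0.037523.
z = (−)0.100000/0.037523 = -2.665.

z = -2.665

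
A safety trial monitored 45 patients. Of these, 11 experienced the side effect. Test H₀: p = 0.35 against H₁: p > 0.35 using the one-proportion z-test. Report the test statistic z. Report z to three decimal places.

p̂ = 11/45 = 0.24444.
Under H₀, SE = √(p₀(1−p₀)/n) = √(0.35·0.65/45) = √0.005055556 = 0.071102.
z = (0.24444 − 0.35)/0.071102 = -0.10556/0.071102 = -1.485.

z = -1.485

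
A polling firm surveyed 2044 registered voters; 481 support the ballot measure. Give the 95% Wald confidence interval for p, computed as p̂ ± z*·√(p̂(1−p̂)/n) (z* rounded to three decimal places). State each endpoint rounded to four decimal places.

(0.2169, 0.2537)

With x = 481 successes in n = 2044, p̂ = 0.23532.
SE = √(p̂(1−p̂)/n) = √(0.179946/2044) = 0.009383.
For 95% confidence, z* = 1.960.
Margin = 1.960·0.009383 = 0.01839.
So the interval runs from 0.2169 to 0.2537.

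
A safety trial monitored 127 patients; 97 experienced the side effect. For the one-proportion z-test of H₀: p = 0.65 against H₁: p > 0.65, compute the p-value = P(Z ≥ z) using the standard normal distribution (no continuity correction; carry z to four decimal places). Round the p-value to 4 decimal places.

p-value = 0.0036

Sample proportion p̂ = 97/127 = 0.76378.
SE₀ = √(0.65·0.35/127) = 0.042324.
Test statistic (full precision, shown to 4 dp): z = (97/127 − 0.65)/SE₀ ≈ 2.6883.
p-value = P(Z ≥ z) with z = 2.6883 → 0.0036.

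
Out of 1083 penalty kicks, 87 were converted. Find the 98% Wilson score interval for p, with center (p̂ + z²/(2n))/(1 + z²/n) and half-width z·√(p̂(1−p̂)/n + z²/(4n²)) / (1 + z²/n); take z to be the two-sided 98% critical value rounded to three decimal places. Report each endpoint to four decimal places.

(0.0631, 0.1017)

p̂ = 87/1083 = 0.08033; z = 2.326, so z² = 5.410276.
1 + z²/n = 1.004996.
Adjusted center: (0.08033 + z²/(2n))/1.004996 = 0.08242.
Radicand: p̂(1−p̂)/n + z²/(4n²) = 0.000068217 + 0.000001153 = 0.000069370.
Half-width = 2.326·√0.000069370/1.004996 = 0.01928.
CI: 0.08242 ± 0.01928 = (0.0631, 0.1017).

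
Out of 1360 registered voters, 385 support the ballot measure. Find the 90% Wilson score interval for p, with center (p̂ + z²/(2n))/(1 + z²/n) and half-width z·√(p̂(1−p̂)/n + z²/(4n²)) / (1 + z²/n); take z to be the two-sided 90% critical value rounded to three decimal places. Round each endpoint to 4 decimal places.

(0.2634, 0.3036)

p̂ = 385/1360 = 0.28309; z = 1.645, so z² = 2.706025.
Denominator 1 + z²/n = 1 + 2.706025/1360 = 1.001990.
Center = (0.28309 + 0.000995)/1.001990 = 0.28352.
Radicand: p̂(1−p̂)/n + z²/(4n²) = 0.000149227 + 0.000000366 = 0.000149593.
Half-width = 1.645·√0.000149593/1.001990 = 0.02008.
CI: 0.28352 ± 0.02008 = (0.2634, 0.3036).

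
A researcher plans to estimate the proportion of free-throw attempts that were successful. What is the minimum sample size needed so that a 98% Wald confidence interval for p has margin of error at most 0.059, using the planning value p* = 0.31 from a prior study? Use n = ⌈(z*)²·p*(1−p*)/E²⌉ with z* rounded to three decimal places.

The 98% critical value is z* = 2.326.
p*(1−p*) = 0.31·0.69 = 0.2139.
(z*)²·p*(1−p*)/E² = 5.410276·0.2139/0.003481 = 332.450.
⌈332.450⌉ = 333.

n = 333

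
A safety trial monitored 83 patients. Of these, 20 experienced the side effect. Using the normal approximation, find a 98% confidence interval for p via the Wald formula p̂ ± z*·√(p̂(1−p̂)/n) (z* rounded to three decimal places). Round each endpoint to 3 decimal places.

With x = 20 successes in n = 83, p̂ = 0.24096.
Standard error of p̂: √(0.182900/83) = √0.002203618 = 0.046943.
z* = 2.326 at the 98% level.
Margin of error: 2.326 × 0.046943 = 0.10919.
So the interval runs from 0.132 to 0.350.

(0.132, 0.350)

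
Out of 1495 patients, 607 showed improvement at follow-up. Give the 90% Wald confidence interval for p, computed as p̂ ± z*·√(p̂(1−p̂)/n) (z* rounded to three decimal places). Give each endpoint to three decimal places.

(0.385, 0.427)

Sample proportion p̂ = 607/1495 = 0.40602.
Standard error of p̂: √(0.241168/1495) = √0.000161316 = 0.012701.
For 90% confidence, z* = 1.645.
Margin = 1.645·0.012701 = 0.02089.
CI: 0.40602 ± 0.02089 = (0.385, 0.427).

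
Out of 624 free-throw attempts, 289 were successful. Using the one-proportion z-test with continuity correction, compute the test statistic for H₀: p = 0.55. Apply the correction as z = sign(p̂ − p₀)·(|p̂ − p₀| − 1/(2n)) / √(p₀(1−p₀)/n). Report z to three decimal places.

With x = 289 successes in n = 624, p̂ = 0.46314. p̂ − p₀ = -0.086859.
1/(2n) = 0.000801.
Corrected numerator: |-0.086859| − 0.000801 = 0.086058.
SE₀ = √(0.55·0.45/624) = 0.019916.
z = −0.086058/0.019916 = -4.321.

z = -4.321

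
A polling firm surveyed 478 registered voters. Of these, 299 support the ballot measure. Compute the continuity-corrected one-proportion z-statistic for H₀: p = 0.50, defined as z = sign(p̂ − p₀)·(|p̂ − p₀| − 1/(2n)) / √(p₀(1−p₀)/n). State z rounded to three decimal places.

With x = 299 successes in n = 478, p̂ = 0.62552. p̂ − p₀ = 0.125523.
Continuity correction 1/(2n) = 1/956 = 0.001046.
Corrected numerator: |0.125523| − 0.001046 = 0.124477.
SE₀ = √(0.50·0.50/478) = 0.022869.
z = +0.124477/0.022869 = 5.443.

z = 5.443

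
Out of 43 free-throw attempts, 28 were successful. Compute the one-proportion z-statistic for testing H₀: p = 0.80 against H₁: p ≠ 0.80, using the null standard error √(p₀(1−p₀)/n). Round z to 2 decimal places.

Sample proportion p̂ = 28/43 = 0.65116.
SE₀ = √(0.80·0.20/43) = 0.060999.
z = (0.65116 − 0.80)/0.060999 = -0.14884/0.060999 = -2.44.

z = -2.44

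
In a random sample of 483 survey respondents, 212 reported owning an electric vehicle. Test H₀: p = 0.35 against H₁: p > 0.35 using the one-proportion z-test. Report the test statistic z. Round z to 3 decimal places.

With x = 212 successes in n = 483, p̂ = 0.43892.
SE₀ = √(0.35·0.65/483) = 0.021703.
z = (p̂ − p₀)/SE = (0.43892 − 0.35)/0.021703 = 4.097.

z = 4.097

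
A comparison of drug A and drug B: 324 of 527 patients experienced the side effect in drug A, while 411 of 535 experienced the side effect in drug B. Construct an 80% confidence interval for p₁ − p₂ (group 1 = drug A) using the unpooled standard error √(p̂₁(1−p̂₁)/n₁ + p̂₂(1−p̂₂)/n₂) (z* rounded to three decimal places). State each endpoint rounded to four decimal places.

(-0.1893, -0.1176)

p̂₁ = 324/527 = 0.61480, p̂₂ = 411/535 = 0.76822; p̂₁ − p̂₂ = -0.15342.
SE = √(0.000449375 + 0.000332814) = √0.000782189 = 0.027968.
The 80% critical value is z* = 1.282. Margin of error = 0.03585.
CI: -0.15342 ± 0.03585 = (-0.1893, -0.1176).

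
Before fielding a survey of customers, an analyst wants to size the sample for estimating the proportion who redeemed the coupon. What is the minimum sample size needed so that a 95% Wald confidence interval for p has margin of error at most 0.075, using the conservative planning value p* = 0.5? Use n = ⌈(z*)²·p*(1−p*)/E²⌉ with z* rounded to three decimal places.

z* = 1.960 at the 95% level.
p*(1−p*) = 0.2500.
Required n before rounding: 3.841600 × 0.2500 / 0.075² = 170.738.
⌈170.738⌉ = 171.

n = 171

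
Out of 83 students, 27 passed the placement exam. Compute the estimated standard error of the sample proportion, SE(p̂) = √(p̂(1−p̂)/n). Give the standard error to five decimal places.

With x = 27 successes in n = 83, p̂ = 0.32530.
p̂(1−p̂) = 0.219480.
SE = √(0.219480/83) = √0.002644337 = 0.05142.

SE = 0.05142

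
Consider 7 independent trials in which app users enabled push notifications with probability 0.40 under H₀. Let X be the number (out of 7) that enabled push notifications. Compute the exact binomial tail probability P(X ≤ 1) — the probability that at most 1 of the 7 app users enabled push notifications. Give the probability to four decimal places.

X is binomial with n = 7 and p = 0.40.
P(X ≤ 1) = C(7,0)·0.40^0·0.60^7 + C(7,1)·0.40^1·0.60^6.
= 0.027994 + 0.130637 = 0.1586.

P = 0.1586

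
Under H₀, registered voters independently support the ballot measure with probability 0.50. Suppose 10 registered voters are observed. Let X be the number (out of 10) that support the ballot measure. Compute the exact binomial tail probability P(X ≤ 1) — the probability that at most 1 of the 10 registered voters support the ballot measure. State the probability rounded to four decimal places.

X ~ Binomial(n=10, p=0.50).
P(X ≤ 1) = C(10,0)·0.50^0·0.50^10 + C(10,1)·0.50^1·0.50^9.
= 0.000977 + 0.009766 = 0.0107.

P = 0.0107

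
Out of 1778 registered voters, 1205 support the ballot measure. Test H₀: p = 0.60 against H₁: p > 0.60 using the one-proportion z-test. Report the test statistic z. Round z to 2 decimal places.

Sample proportion p̂ = 1205/1778 = 0.67773.
Under H₀, SE = √(p₀(1−p₀)/n) = √(0.60·0.40/1778) = √0.000134983 = 0.011618.
z = (p̂ − p₀)/SE = (0.67773 − 0.60)/0.011618 = 6.69.

z = 6.69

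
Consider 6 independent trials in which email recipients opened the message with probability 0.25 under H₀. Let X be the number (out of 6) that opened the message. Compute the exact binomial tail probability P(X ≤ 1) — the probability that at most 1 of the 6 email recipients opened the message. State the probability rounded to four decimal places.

X ~ Binomial(n=6, p=0.25).
P(X ≤ 1) = C(6,0)·0.25^0·0.75^6 + C(6,1)·0.25^1·0.75^5.
= 0.177979 + 0.355957 = 0.5339.

P = 0.5339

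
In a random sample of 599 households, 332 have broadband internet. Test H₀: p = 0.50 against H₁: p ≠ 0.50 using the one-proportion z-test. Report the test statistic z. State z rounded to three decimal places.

Sample proportion p̂ = 332/599 = 0.55426.
Under H₀, SE = √(p₀(1−p₀)/n) = √(0.50·0.50/599) = √0.000417362 = 0.020429.
z = (p̂ − p₀)/SE = (0.55426 − 0.50)/0.020429 = 2.656.

z = 2.656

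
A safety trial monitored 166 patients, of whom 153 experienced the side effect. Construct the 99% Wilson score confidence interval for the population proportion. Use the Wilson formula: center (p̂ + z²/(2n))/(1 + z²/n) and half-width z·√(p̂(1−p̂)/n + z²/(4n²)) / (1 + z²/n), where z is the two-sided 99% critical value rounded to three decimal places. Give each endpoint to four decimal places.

(0.8504, 0.9606)

p̂ = 153/166 = 0.92169; z = 2.576, so z² = 6.635776.
Denominator 1 + z²/n = 1 + 6.635776/166 = 1.039975.
Adjusted center: (0.92169 + z²/(2n))/1.039975 = 0.90548.
Radicand: p̂(1−p̂)/n + z²/(4n²) = 0.000434821 + 0.000060203 = 0.000495024.
Half-width = z·√(radicand)/denom = 2.576·0.022249/1.039975 = 0.05511.
So the interval runs from 0.8504 to 0.9606.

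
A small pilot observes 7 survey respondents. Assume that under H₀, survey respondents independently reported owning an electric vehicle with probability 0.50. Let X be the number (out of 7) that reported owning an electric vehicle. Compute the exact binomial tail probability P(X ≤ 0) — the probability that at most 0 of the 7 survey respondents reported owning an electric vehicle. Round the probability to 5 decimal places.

P = 0.00781

X is binomial with n = 7 and p = 0.50.
P(X ≤ 0) = C(7,0)·0.50^0·0.50^7.
= 0.007812 = 0.00781.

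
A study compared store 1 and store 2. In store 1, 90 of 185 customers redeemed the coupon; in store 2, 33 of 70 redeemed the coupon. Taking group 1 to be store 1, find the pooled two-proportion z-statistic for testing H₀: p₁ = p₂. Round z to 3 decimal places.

z = 0.215

p̂₁ = 90/185 = 0.48649, p̂₂ = 33/70 = 0.47143.
Pooling: p̂ = 123/255 = 0.48235.
Pooled SE = √[0.2496886·0.01969112] ≈ 0.070119.
z = (p̂₁ − p̂₂)/SE = (0.48649 − 0.47143)/0.070119 = 0.01506/0.070119 = 0.215.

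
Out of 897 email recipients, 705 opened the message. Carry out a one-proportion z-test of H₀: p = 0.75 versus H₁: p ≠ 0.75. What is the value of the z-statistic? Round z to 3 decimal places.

z = 2.487

p̂ = 705/897 = 0.78595.
Null standard error: √(0.75·0.25/897) = √0.000209030 = 0.014458.
z = (p̂ − p₀)/SE = (0.78595 − 0.75)/0.014458 = 2.487.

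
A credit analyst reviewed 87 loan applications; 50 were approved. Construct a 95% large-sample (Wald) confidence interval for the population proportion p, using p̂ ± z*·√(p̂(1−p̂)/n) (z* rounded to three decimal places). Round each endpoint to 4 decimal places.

(0.4708, 0.6786)

p̂ = 50/87 = 0.57471.
SE(p̂) = √(0.57471·0.42529/87) = 0.053004.
For 95% confidence, z* = 1.960.
Margin of error: 1.960 × 0.053004 = 0.10389.
CI: 0.57471 ± 0.10389 = (0.4708, 0.6786).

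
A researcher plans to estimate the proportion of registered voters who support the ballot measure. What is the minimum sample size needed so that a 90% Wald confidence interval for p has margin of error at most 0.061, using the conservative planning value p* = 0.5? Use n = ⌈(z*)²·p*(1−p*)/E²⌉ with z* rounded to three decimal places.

n = 182

The 90% critical value is z* = 1.645.
p*(1−p*) = 0.50·0.50 = 0.2500.
Required n before rounding: 2.706025 × 0.2500 / 0.061² = 181.808.
Rounding up, n = 182.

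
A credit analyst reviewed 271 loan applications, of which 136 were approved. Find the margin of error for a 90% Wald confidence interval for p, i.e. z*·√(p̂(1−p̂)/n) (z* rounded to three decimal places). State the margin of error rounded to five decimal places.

With x = 136 successes in n = 271, p̂ = 0.50185.
SE = √(p̂(1−p̂)/n) = √(0.249997/271) = 0.030373.
The 90% critical value is z* = 1.645.
Margin of error = z*·SE = 1.645 × 0.030373 = 0.04996.

ME = 0.04996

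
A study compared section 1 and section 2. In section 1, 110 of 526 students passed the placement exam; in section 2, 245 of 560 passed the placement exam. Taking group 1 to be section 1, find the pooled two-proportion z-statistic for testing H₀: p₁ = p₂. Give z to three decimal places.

Sample proportions: p̂₁ = 110/526 = 0.20913 and p̂₂ = 245/560 = 0.43750.
Pooling: p̂ = 355/1086 = 0.32689.
SE = √[p̂(1−p̂)(1/n₁+1/n₂)] = √[0.32689·0.67311·(1/526+1/560)] ≈ 0.028482.
z = -0.22837/0.028482 = -8.018.

z = -8.018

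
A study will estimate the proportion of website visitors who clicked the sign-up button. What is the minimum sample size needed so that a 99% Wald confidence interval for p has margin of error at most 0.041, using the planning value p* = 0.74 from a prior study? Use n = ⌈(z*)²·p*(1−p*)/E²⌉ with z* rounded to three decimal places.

n = 760

z* = 2.576 at the 99% level.
p*(1−p*) = 0.74·0.26 = 0.1924.
Required n before rounding: 6.635776 × 0.1924 / 0.041² = 759.502.
Rounding up, n = 760.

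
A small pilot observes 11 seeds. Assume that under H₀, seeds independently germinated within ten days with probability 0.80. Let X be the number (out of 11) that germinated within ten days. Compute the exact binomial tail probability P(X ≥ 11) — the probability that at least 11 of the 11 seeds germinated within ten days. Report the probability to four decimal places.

X is binomial with n = 11 and p = 0.80.
P(X ≥ 11) = C(11,11)·0.80^11·0.20^0.
= 0.085899 = 0.0859.

P = 0.0859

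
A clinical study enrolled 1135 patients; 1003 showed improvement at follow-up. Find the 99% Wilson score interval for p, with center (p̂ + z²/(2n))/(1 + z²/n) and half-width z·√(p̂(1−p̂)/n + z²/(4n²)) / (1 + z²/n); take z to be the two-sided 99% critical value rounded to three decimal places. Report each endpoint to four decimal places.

(0.8569, 0.9060)

Here p̂ = 1003/1135 = 0.88370 and z = 2.576 (z² = 6.635776).
1 + z²/n = 1.005846.
Adjusted center: (0.88370 + z²/(2n))/1.005846 = 0.88147.
Radicand: p̂(1−p̂)/n + z²/(4n²) = 0.000090550 + 0.000001288 = 0.000091838.
Half-width = 2.576·√0.000091838/1.005846 = 0.02454.
So the interval runs from 0.8569 to 0.9060.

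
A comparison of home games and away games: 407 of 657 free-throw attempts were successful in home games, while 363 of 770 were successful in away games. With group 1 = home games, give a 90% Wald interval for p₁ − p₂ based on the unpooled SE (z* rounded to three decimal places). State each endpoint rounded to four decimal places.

p̂₁ = 0.61948, p̂₂ = 0.47143, so the observed difference is 0.14805.
Unpooled SE = √(p̂₁(1−p̂₁)/n₁ + p̂₂(1−p̂₂)/n₂) = √(0.000358788 + 0.000323615) = 0.026123.
The 90% critical value is z* = 1.645. Margin of error = 0.04297.
So the interval runs from 0.1051 to 0.1910.

(0.1051, 0.1910)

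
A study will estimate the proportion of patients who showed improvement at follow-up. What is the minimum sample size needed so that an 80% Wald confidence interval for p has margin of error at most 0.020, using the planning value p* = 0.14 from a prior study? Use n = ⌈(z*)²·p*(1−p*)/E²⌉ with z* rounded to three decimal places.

The 80% critical value is z* = 1.282.
p*(1−p*) = 0.14·0.86 = 0.1204.
Required n before rounding: 1.643524 × 0.1204 / 0.020² = 494.701.
Rounding up, n = 495.

n = 495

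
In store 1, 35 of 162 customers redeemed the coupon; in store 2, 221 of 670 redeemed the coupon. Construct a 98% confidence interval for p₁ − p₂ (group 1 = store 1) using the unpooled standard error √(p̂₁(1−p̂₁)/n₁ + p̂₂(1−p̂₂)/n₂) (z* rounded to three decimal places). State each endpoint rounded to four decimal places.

p̂₁ = 0.21605, p̂₂ = 0.32985, so the observed difference is -0.11380.
Unpooled SE = √(p̂₁(1−p̂₁)/n₁ + p̂₂(1−p̂₂)/n₂) = √(0.001045506 + 0.000329924) = 0.037087.
z* = 2.326 at the 98% level. Margin = 2.326·0.037087 = 0.08626.
CI: -0.11380 ± 0.08626 = (-0.2001, -0.0275).

(-0.2001, -0.0275)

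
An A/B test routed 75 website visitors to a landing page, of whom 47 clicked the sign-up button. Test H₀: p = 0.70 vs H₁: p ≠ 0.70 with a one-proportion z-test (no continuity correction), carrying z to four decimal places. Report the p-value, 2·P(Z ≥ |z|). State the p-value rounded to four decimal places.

p-value = 0.1658

Sample proportion p̂ = 47/75 = 0.62667.
Null standard error: √(0.70·0.30/75) = √0.002800000 = 0.052915.
z = (p̂ − p₀)/SE = (47/75 − 0.70)/0.052915 ≈ -1.3859.
p-value = 2·P(Z ≥ |z|) with z = -1.3859 → 0.1658.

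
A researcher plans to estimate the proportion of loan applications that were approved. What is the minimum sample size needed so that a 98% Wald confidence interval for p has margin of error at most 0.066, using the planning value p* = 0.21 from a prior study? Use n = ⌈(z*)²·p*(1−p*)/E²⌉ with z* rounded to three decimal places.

For 98% confidence, z* = 2.326.
p*(1−p*) = 0.21·0.79 = 0.1659.
(z*)²·p*(1−p*)/E² = 5.410276·0.1659/0.004356 = 206.053.
⌈206.053⌉ = 207.

n = 207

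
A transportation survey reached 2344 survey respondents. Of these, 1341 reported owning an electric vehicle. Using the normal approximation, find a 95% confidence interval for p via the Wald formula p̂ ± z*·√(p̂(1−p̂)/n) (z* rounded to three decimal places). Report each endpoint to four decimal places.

The sample proportion is 1341/2344 = 0.57210.
SE(p̂) = √(0.57210·0.42790/2344) = 0.010219.
The 95% critical value is z* = 1.960.
Margin = 1.960·0.010219 = 0.02003.
Interval: 0.57210 ± 0.02003 → (0.5521, 0.5921).

(0.5521, 0.5921)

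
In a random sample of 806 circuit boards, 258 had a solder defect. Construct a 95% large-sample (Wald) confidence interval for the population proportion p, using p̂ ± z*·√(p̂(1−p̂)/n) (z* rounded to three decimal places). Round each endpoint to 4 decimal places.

Sample proportion p̂ = 258/806 = 0.32010.
SE = √(p̂(1−p̂)/n) = √(0.217636/806) = 0.016432.
The 95% critical value is z* = 1.960.
Margin = 1.960·0.016432 = 0.03221.
Interval: 0.32010 ± 0.03221 → (0.2879, 0.3523).

(0.2879, 0.3523)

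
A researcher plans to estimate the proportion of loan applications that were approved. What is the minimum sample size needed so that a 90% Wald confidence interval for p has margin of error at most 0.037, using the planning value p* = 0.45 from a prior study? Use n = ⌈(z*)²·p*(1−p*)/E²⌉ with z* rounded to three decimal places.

The 90% critical value is z* = 1.645.
p*(1−p*) = 0.45·0.55 = 0.2475.
(z*)²·p*(1−p*)/E² = 2.706025·0.2475/0.001369 = 489.219.
⌈489.219⌉ = 490.

n = 490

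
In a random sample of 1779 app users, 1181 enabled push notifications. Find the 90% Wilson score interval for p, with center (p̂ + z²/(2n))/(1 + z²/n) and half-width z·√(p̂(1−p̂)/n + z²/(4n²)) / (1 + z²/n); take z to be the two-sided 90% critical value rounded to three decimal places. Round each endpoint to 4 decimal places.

p̂ = 1181/1779 = 0.66386; z = 1.645, so z² = 2.706025.
1 + z²/n = 1.001521.
Center = (0.66386 + 0.000761)/1.001521 = 0.66361.
Radicand: p̂(1−p̂)/n + z²/(4n²) = 0.000125436 + 0.000000214 = 0.000125650.
Half-width = 1.645·√0.000125650/1.001521 = 0.01841.
Interval: 0.66361 ± 0.01841 → (0.6452, 0.6820).

(0.6452, 0.6820)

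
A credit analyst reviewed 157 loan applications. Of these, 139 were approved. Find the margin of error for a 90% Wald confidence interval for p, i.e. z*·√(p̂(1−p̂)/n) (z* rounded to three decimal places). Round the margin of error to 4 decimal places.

p̂ = 139/157 = 0.88535.
SE = √(p̂(1−p̂)/n) = √(0.101505/157) = 0.025427.
The 90% critical value is z* = 1.645.
ME = 1.645·0.025427 = 0.0418.

ME = 0.0418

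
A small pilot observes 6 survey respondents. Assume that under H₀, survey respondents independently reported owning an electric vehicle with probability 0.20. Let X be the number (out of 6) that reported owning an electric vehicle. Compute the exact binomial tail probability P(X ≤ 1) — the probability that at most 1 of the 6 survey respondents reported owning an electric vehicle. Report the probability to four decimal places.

X is binomial with n = 6 and p = 0.20.
P(X ≤ 1) = C(6,0)·0.20^0·0.80^6 + C(6,1)·0.20^1·0.80^5.
= 0.262144 + 0.393216 = 0.6554.

P = 0.6554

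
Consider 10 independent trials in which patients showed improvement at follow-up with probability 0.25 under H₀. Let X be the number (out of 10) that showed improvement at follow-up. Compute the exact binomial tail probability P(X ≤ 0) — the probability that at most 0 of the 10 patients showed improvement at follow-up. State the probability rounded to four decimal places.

X ~ Binomial(n=10, p=0.25).
P(X ≤ 0) = C(10,0)·0.25^0·0.75^10.
= 0.056314 = 0.0563.

P = 0.0563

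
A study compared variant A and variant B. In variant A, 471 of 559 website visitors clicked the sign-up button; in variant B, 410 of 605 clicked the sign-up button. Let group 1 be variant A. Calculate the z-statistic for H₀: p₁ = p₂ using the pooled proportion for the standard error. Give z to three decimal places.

Sample proportions: p̂₁ = 471/559 = 0.84258 and p̂₂ = 410/605 = 0.67769.
Pooled p̂ = (471+410)/(559+605) = 881/1164 = 0.75687.
Pooled SE = √[0.1840163·0.00344180] ≈ 0.025166.
z = 0.16489/0.025166 = 6.552.

z = 6.552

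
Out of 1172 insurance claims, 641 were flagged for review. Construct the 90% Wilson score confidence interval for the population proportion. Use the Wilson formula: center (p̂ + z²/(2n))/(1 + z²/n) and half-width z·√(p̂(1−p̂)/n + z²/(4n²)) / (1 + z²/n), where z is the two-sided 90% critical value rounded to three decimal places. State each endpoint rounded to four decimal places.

Here p̂ = 641/1172 = 0.54693 and z = 1.645 (z² = 2.706025).
1 + z²/n = 1.002309.
Center = (0.54693 + 0.001154)/1.002309 = 0.54682.
Radicand: p̂(1−p̂)/n + z²/(4n²) = 0.000211432 + 0.000000493 = 0.000211925.
Half-width = 1.645·√0.000211925/1.002309 = 0.02389.
CI: 0.54682 ± 0.02389 = (0.5229, 0.5707).

(0.5229, 0.5707)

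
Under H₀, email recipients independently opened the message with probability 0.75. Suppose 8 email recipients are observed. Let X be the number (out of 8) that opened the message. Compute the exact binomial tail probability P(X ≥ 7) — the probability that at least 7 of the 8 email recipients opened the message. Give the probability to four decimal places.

X is binomial with n = 8 and p = 0.75.
P(X ≥ 7) = C(8,7)·0.75^7·0.25^1 + C(8,8)·0.75^8·0.25^0.
= 0.266968 + 0.100113 = 0.3671.

P = 0.3671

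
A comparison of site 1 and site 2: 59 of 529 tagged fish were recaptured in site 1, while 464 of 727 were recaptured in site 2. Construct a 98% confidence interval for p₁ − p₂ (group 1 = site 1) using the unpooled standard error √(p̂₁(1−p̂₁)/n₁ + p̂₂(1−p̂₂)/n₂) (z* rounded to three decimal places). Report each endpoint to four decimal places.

p̂₁ = 59/529 = 0.11153, p̂₂ = 464/727 = 0.63824; p̂₁ − p̂₂ = -0.52671.
SE = √(0.000187319 + 0.000317593) = √0.000504912 = 0.022470.
For 98% confidence, z* = 2.326. Margin = 2.326·0.022470 = 0.05227.
So the interval runs from -0.5790 to -0.4744.

(-0.5790, -0.4744)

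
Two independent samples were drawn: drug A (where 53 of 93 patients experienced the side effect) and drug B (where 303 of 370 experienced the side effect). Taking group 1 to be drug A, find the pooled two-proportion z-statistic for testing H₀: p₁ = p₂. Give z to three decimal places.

p̂₁ = 53/93 = 0.56989, p̂₂ = 303/370 = 0.81892.
Pooling: p̂ = 356/463 = 0.76890.
SE = √[p̂(1−p̂)(1/n₁+1/n₂)] = √[0.76890·0.23110·(1/93+1/370)] ≈ 0.048897.
z = -0.24903/0.048897 = -5.093.

z = -5.093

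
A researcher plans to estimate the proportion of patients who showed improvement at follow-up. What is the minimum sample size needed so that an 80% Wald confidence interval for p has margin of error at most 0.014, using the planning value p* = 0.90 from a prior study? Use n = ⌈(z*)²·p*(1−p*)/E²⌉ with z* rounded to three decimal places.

n = 755

For 80% confidence, z* = 1.282.
p*(1−p*) = 0.90·0.10 = 0.0900.
(z*)²·p*(1−p*)/E² = 1.643524·0.0900/0.000196 = 754.679.
⌈754.679⌉ = 755.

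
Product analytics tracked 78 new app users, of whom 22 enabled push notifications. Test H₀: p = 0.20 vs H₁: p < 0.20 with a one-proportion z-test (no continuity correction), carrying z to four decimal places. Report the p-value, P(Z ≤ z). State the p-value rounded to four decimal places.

p-value = 0.9650

The sample proportion is 22/78 = 0.28205.
Under H₀, SE = √(p₀(1−p₀)/n) = √(0.20·0.80/78) = √0.002051282 = 0.045291.
Test statistic (full precision, shown to 4 dp): z = (22/78 − 0.20)/SE₀ ≈ 1.8116.
p-value = P(Z ≤ z) with z = 1.8116 → 0.9650.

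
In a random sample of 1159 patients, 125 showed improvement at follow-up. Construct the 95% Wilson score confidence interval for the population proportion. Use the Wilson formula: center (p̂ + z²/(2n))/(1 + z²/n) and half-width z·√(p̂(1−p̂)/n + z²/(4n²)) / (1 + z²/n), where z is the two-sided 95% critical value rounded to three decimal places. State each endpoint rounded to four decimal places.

p̂ = 125/1159 = 0.10785; z = 1.960, so z² = 3.841600.
1 + z²/n = 1.003315.
Center = (0.10785 + 0.001657)/1.003315 = 0.10915.
Radicand: p̂(1−p̂)/n + z²/(4n²) = 0.000083020 + 0.000000715 = 0.000083735.
Half-width = 1.960·√0.000083735/1.003315 = 0.01788.
CI: 0.10915 ± 0.01788 = (0.0913, 0.1270).

(0.0913, 0.1270)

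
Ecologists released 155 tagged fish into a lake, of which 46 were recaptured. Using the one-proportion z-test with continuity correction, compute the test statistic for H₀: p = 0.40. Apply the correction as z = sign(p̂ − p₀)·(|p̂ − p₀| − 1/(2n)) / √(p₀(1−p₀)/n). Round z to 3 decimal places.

The sample proportion is 46/155 = 0.29677. p̂ − p₀ = -0.103226.
Continuity correction 1/(2n) = 1/310 = 0.003226.
Corrected numerator: |-0.103226| − 0.003226 = 0.100000.
Under H₀, SE = √(p₀(1−p₀)/n) = √(0.40·0.60/155) = √0.001548387 = 0.039350.
z = (−)0.100000/0.039350 = -2.541.

z = -2.541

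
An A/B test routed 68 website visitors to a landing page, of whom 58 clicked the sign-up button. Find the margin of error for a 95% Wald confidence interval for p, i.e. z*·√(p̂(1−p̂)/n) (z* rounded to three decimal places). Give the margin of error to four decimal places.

ME = 0.0842

With x = 58 successes in n = 68, p̂ = 0.85294.
Standard error of p̂: √(0.125433/68) = √0.001844596 = 0.042949.
For 95% confidence, z* = 1.960.
ME = 1.960·0.042949 = 0.0842.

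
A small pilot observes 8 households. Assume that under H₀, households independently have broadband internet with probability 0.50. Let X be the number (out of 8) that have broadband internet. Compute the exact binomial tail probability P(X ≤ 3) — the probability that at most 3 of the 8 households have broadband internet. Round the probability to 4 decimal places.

P = 0.3633

X ~ Binomial(n=8, p=0.50).
P(X ≤ 3) = C(8,0)·0.50^0·0.50^8 + C(8,1)·0.50^1·0.50^7 + C(8,2)·0.50^2·0.50^6 + C(8,3)·0.50^3·0.50^5.
= 0.003906 + 0.031250 + 0.109375 + 0.218750 = 0.3633.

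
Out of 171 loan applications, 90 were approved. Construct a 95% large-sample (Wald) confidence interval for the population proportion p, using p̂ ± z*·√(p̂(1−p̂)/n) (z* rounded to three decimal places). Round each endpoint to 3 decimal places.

(0.451, 0.601)

Sample proportion p̂ = 90/171 = 0.52632.
Standard error of p̂: √(0.249307/171) = √0.001457938 = 0.038183.
The 95% critical value is z* = 1.960.
Margin of error: 1.960 × 0.038183 = 0.07484.
So the interval runs from 0.451 to 0.601.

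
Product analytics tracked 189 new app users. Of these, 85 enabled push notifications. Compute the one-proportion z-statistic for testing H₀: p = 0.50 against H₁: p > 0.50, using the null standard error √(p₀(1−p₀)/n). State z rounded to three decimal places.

With x = 85 successes in n = 189, p̂ = 0.44974.
Null standard error: √(0.50·0.50/189) = √0.001322751 = 0.036370.
z = (0.44974 − 0.50)/0.036370 = -0.05026/0.036370 = -1.382.

z = -1.382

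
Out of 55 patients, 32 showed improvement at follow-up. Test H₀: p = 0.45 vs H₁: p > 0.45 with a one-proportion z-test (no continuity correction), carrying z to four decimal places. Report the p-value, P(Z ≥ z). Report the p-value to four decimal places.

With x = 32 successes in n = 55, p̂ = 0.58182.
Null standard error: √(0.45·0.55/55) = √0.004500000 = 0.067082.
z = (p̂ − p₀)/SE = (32/55 − 0.45)/0.067082 ≈ 1.9650.
From the standard normal, P(Z ≥ z) = 0.0247.

p-value = 0.0247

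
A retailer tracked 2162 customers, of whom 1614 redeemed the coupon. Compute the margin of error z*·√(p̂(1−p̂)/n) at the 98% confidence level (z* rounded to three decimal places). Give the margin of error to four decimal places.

p̂ = 1614/2162 = 0.74653.
SE = √(p̂(1−p̂)/n) = √(0.189222/2162) = 0.009355.
z* = 2.326 at the 98% level.
Margin of error = z*·SE = 2.326 × 0.009355 = 0.0218.

ME = 0.0218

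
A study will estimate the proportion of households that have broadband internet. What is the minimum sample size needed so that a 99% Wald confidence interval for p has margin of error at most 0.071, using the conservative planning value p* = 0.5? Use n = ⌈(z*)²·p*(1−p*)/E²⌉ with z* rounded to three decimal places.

n = 330

The 99% critical value is z* = 2.576.
p*(1−p*) = 0.50·0.50 = 0.2500.
(z*)²·p*(1−p*)/E² = 6.635776·0.2500/0.005041 = 329.090.
⌈329.090⌉ = 330.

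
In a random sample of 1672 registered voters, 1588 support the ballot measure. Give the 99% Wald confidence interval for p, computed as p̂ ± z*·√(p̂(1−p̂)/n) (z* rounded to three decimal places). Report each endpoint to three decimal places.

With x = 1588 successes in n = 1672, p̂ = 0.94976.
SE = √(p̂(1−p̂)/n) = √(0.047715/1672) = 0.005342.
z* = 2.576 at the 99% level.
Margin of error: 2.576 × 0.005342 = 0.01376.
So the interval runs from 0.936 to 0.964.

(0.936, 0.964)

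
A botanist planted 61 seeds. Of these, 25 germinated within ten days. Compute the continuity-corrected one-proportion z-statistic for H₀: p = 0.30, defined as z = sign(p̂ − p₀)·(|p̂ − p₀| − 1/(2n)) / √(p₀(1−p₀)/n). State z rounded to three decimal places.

The sample proportion is 25/61 = 0.40984. p̂ − p₀ = 0.109836.
Continuity correction 1/(2n) = 1/122 = 0.008197.
Corrected numerator: |0.109836| − 0.008197 = 0.101639.
SE₀ = √(0.30·0.70/61) = 0.058674.
z = +0.101639/0.058674 = 1.732.

z = 1.732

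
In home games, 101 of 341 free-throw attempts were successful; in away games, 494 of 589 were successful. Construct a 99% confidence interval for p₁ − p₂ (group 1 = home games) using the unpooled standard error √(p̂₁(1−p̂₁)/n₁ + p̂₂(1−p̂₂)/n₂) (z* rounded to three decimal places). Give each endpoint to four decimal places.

(-0.6172, -0.4678)

p̂₁ = 101/341 = 0.29619, p̂₂ = 494/589 = 0.83871; p̂₁ − p̂₂ = -0.54252.
Unpooled SE = √(p̂₁(1−p̂₁)/n₁ + p̂₂(1−p̂₂)/n₂) = √(0.000611321 + 0.000229670) = 0.029000.
z* = 2.576 at the 99% level. Margin = 2.576·0.029000 = 0.07470.
Interval: -0.54252 ± 0.07470 → (-0.6172, -0.4678).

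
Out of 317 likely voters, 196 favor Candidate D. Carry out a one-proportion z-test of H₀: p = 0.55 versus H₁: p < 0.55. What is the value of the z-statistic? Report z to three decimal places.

z = 2.444

The sample proportion is 196/317 = 0.61830.
Null standard error: √(0.55·0.45/317) = √0.000780757 = 0.027942.
z = (0.61830 − 0.55)/0.027942 = 0.06830/0.027942 = 2.444.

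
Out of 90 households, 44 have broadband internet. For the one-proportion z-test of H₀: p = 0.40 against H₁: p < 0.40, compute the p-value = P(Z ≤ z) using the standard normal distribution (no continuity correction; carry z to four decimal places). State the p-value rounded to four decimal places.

With x = 44 successes in n = 90, p̂ = 0.48889.
Under H₀, SE = √(p₀(1−p₀)/n) = √(0.40·0.60/90) = √0.002666667 = 0.051640.
Test statistic (full precision, shown to 4 dp): z = (44/90 − 0.40)/SE₀ ≈ 1.7213.
p-value = P(Z ≤ z) with z = 1.7213 → 0.9574.

p-value = 0.9574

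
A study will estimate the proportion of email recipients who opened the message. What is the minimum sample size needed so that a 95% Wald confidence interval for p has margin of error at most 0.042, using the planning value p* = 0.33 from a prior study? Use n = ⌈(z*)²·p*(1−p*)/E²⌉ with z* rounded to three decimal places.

z* = 1.960 at the 95% level.
p*(1−p*) = 0.2211.
(z*)²·p*(1−p*)/E² = 3.841600·0.2211/0.001764 = 481.507.
⌈481.507⌉ = 482.

n = 482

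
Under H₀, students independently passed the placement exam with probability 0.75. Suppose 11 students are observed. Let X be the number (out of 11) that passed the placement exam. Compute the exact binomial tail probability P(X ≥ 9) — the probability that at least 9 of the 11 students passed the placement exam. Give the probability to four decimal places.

P = 0.4552

X is binomial with n = 11 and p = 0.75.
P(X ≥ 9) = C(11,9)·0.75^9·0.25^2 + C(11,10)·0.75^10·0.25^1 + C(11,11)·0.75^11·0.25^0.
= 0.258104 + 0.154862 + 0.042235 = 0.4552.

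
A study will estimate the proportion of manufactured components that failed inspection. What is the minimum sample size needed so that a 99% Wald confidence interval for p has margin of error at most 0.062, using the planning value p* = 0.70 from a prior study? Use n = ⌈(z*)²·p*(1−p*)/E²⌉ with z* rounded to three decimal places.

For 99% confidence, z* = 2.576.
p*(1−p*) = 0.2100.
Required n before rounding: 6.635776 × 0.2100 / 0.062² = 362.516.
Rounding up, n = 363.

n = 363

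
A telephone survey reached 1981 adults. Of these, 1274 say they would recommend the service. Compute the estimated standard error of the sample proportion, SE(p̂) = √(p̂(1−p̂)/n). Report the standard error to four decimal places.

Sample proportion p̂ = 1274/1981 = 0.64311.
p̂(1−p̂) = 0.229520.
SE = √(0.229520/1981) = √0.000115861 = 0.0108.

SE = 0.0108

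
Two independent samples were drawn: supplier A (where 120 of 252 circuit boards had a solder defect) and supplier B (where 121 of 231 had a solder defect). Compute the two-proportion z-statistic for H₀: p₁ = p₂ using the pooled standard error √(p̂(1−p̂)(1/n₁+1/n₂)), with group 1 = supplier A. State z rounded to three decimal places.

z = -1.046

p̂₁ = 120/252 = 0.47619, p̂₂ = 121/231 = 0.52381.
Pooled p̂ = (120+121)/(252+231) = 241/483 = 0.49896.
Pooled SE = √[0.2499989·0.00829726] ≈ 0.045545.
z = (p̂₁ − p̂₂)/SE = (0.47619 − 0.52381)/0.045545 = -0.04762/0.045545 = -1.046.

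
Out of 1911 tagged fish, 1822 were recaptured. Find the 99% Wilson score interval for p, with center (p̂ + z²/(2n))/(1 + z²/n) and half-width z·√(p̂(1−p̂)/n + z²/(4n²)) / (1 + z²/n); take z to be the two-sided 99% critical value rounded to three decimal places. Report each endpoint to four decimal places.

Here p̂ = 1822/1911 = 0.95343 and z = 2.576 (z² = 6.635776).
Denominator 1 + z²/n = 1 + 6.635776/1911 = 1.003472.
Center = (0.95343 + 0.001736)/1.003472 = 0.95186.
Radicand: p̂(1−p̂)/n + z²/(4n²) = 0.000023236 + 0.000000454 = 0.000023690.
Half-width = 2.576·√0.000023690/1.003472 = 0.01249.
CI: 0.95186 ± 0.01249 = (0.9394, 0.9644).

(0.9394, 0.9644)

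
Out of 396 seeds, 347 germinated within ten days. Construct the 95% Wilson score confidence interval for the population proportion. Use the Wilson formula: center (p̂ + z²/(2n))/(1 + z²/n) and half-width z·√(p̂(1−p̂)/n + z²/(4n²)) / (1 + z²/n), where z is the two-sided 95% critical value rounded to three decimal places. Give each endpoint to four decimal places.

(0.8402, 0.9051)

p̂ = 347/396 = 0.87626; z = 1.960, so z² = 3.841600.
Denominator 1 + z²/n = 1 + 3.841600/396 = 1.009701.
Center = (0.87626 + 0.004851)/1.009701 = 0.87265.
Radicand: p̂(1−p̂)/n + z²/(4n²) = 0.000273804 + 0.000006124 = 0.000279928.
Half-width = z·√(radicand)/denom = 1.960·0.016731/1.009701 = 0.03248.
So the interval runs from 0.8402 to 0.9051.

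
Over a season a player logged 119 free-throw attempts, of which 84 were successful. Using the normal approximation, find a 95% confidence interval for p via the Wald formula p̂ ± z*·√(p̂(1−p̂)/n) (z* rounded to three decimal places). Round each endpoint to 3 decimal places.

(0.624, 0.788)

The sample proportion is 84/119 = 0.70588.
SE(p̂) = √(0.70588·0.29412/119) = 0.041769.
z* = 1.960 at the 95% level.
Margin = 1.960·0.041769 = 0.08187.
CI: 0.70588 ± 0.08187 = (0.624, 0.788).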